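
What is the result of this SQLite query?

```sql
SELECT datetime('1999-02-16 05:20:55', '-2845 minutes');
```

2845 minutes = 47h 25m; -2845 minutes from 1999-02-16 05:20:55 is 1999-02-14 05:55:55 (crosses midnight).

1999-02-14 05:55:55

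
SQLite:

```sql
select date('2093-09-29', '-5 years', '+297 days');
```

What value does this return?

2089-07-23

Adding -5 years to 2093-09-29 gives 2088-09-29.
Applying '+297 days' to 2088-09-29: counting 297 days forward gives 2089-07-23.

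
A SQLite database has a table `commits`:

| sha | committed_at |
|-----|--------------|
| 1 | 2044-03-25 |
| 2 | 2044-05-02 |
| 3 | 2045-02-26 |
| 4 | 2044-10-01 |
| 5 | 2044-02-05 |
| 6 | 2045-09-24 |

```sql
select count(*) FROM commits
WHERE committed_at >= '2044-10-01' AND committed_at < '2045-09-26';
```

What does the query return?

Rows in [2044-10-01, 2045-09-26): 2045-02-26, 2044-10-01, 2045-09-24 → 3 rows.

3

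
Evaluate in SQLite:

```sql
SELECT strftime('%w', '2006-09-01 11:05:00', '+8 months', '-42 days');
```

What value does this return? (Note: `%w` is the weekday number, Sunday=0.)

First apply '+8 months', '-42 days': 2006-09-01 11:05:00 → 2007-03-20 11:05:00.
2007-03-20 is a Tuesday; with Sunday=0 that is 2.

2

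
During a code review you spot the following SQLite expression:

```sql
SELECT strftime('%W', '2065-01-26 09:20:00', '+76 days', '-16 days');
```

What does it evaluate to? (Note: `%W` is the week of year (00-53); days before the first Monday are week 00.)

12

First apply '+76 days', '-16 days': 2065-01-26 09:20:00 → 2065-03-27 09:20:00.
2065-03-27 is a Friday. SQLite's %W counts Mondays since the year started; the result is 12.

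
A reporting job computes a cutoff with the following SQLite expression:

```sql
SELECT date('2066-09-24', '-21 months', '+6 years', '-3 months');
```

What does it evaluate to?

2070-09-24

Adding -21 months to 2066-09-24 gives 2064-12-24.
Adding +6 years to 2064-12-24 gives 2070-12-24.
Adding -3 months to 2070-12-24 gives 2070-09-24.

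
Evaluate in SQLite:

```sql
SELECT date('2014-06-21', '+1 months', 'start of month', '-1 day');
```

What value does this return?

Adding +1 month to 2014-06-21 gives 2014-07-21.
`start of month` rewinds 2014-07-21 to 2014-07-01.
Going back 1 day from 2014-07-01 reaches 2014-06-30 (last day of June, 30 days).

2014-06-30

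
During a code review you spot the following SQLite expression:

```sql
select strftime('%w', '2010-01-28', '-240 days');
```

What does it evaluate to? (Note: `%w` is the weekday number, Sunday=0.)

First apply '-240 days': 2010-01-28 → 2009-06-02.
2009-06-02 is a Tuesday; with Sunday=0 that is 2.

2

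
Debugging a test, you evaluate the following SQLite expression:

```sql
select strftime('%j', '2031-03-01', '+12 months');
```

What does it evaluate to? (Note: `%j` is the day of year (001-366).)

061

First apply '+12 months': 2031-03-01 → 2032-03-01.
Day-of-year for 2032-03-01: days since 2032-01-01 inclusive = 61, zero-padded to 061.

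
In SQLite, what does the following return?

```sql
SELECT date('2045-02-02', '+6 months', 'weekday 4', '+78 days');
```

Adding +6 months to 2045-02-02 gives 2045-08-02.
`weekday 4` advances to the next Thursday; 2045-08-02 is a Wednesday, so it moves forward to 2045-08-03.
Applying '+78 days' to 2045-08-03: counting 78 days forward gives 2045-10-20.

2045-10-20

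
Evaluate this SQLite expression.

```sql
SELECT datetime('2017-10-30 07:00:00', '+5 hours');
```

+5 hours from 2017-10-30 07:00:00 is 2017-10-30 12:00:00.

2017-10-30 12:00:00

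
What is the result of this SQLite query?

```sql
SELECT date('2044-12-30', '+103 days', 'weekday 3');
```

2045-04-12

Applying '+103 days' to 2044-12-30: counting 103 days forward gives 2045-04-12.
`weekday 3` advances to the next Wednesday; 2045-04-12 is already a Wednesday, so it stays at 2045-04-12.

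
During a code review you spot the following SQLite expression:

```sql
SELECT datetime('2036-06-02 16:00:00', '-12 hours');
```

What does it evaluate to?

2036-06-02 04:00:00

-12 hours from 2036-06-02 16:00:00 is 2036-06-02 04:00:00.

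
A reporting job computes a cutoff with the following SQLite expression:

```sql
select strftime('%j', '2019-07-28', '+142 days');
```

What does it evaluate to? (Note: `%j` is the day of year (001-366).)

First apply '+142 days': 2019-07-28 → 2019-12-17.
Day-of-year for 2019-12-17: days since 2019-01-01 inclusive = 351, zero-padded to 351.

351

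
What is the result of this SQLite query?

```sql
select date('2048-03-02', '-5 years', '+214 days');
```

2043-10-02

Adding -5 years to 2048-03-02 gives 2043-03-02.
Applying '+214 days' to 2043-03-02: counting 214 days forward gives 2043-10-02.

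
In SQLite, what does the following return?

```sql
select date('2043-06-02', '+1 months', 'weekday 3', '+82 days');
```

2043-09-28

Adding +1 month to 2043-06-02 gives 2043-07-02.
`weekday 3` advances to the next Wednesday; 2043-07-02 is a Thursday, so it moves forward to 2043-07-08.
Applying '+82 days' to 2043-07-08: counting 82 days forward gives 2043-09-28.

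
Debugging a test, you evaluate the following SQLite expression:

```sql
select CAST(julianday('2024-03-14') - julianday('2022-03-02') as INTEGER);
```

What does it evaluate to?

29 days remain in March 2022 after the 2nd (31 − 2).
Full months from April 2022 through February 2024 contribute their day counts.
Then 14 days into March 2024.
Total: 29 + 30 + 31 + 30 + 31 + 31 + 30 + 31 + 30 + 31 + 31 + 28 + 31 + 30 + 31 + 30 + 31 + 31 + 30 + 31 + 30 + 31 + 31 + 29 + 14 = 743.

743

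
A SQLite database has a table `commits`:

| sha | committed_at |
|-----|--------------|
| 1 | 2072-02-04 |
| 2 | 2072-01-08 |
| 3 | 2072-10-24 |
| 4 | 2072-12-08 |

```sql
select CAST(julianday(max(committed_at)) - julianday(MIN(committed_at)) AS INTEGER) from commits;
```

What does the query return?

335

MIN = 2072-01-08, MAX = 2072-12-08.
23 days remain in January 2072 after the 8th (31 − 8).
Full months from February 2072 through November 2072 contribute their day counts.
Then 8 days into December 2072.
Total: 23 + 29 + 31 + 30 + 31 + 30 + 31 + 31 + 30 + 31 + 30 + 8 = 335.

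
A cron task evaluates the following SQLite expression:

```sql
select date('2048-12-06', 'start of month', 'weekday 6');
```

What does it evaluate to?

2048-12-05

`start of month` rewinds 2048-12-06 to 2048-12-01.
`weekday 6` advances to the next Saturday; 2048-12-01 is a Tuesday, so it moves forward to 2048-12-05.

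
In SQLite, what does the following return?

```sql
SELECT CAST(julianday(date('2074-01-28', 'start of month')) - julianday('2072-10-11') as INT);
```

`start of month` rewinds 2074-01-28 to 2074-01-01.
20 days remain in October 2072 after the 11th (31 − 11).
Full months from November 2072 through December 2073 contribute their day counts.
Then 1 day into January 2074.
Total: 20 + 30 + 31 + 31 + 28 + 31 + 30 + 31 + 30 + 31 + 31 + 30 + 31 + 30 + 31 + 1 = 447.

447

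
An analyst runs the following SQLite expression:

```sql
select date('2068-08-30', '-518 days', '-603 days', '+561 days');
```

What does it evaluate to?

2067-02-17

Applying '-518 days' to 2068-08-30: counting 518 days back gives 2067-03-31.
Applying '-603 days' to 2067-03-31: counting 603 days back gives 2065-08-05.
Applying '+561 days' to 2065-08-05: counting 561 days forward gives 2067-02-17.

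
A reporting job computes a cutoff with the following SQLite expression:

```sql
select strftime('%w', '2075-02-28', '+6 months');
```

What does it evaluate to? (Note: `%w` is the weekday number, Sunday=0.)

3

First apply '+6 months': 2075-02-28 → 2075-08-28.
2075-08-28 is a Wednesday; with Sunday=0 that is 3.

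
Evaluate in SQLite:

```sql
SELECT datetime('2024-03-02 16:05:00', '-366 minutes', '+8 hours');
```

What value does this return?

2024-03-02 17:59:00

366 minutes = 6h 6m; -366 minutes from 2024-03-02 16:05:00 is 2024-03-02 09:59:00.
+8 hours from 2024-03-02 09:59:00 is 2024-03-02 17:59:00.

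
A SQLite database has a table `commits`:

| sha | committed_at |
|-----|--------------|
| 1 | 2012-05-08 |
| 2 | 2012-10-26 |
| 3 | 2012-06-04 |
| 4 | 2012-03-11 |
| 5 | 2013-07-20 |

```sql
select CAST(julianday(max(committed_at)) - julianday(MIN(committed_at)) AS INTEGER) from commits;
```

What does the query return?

496

MIN = 2012-03-11, MAX = 2013-07-20.
20 days remain in March 2012 after the 11th (31 − 11).
Full months from April 2012 through June 2013 contribute their day counts.
Then 20 days into July 2013.
Total: 20 + 30 + 31 + 30 + 31 + 31 + 30 + 31 + 30 + 31 + 31 + 28 + 31 + 30 + 31 + 30 + 20 = 496.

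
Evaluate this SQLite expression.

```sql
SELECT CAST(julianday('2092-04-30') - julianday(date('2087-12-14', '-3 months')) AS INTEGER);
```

1690

Adding -3 months to 2087-12-14 gives 2087-09-14.
16 days remain in September 2087 after the 14th (30 − 14).
Full months from October 2087 through March 2092 contribute their day counts.
Then 30 days into April 2092.
Total: 16 + 31 + 30 + 31 + 31 + 29 + 31 + 30 + 31 + 30 + 31 + 31 + 30 + 31 + 30 + 31 + 31 + 28 + 31 + 30 + 31 + 30 + 31 + 31 + 30 + 31 + 30 + 31 + 31 + 28 + 31 + 30 + 31 + 30 + 31 + 31 + 30 + 31 + 30 + 31 + 31 + 28 + 31 + 30 + 31 + 30 + 31 + 31 + 30 + 31 + 30 + 31 + 31 + 29 + 31 + 30 = 1690.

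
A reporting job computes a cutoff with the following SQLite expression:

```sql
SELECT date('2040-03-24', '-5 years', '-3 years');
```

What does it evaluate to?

Adding -5 years to 2040-03-24 gives 2035-03-24.
Adding -3 years to 2035-03-24 gives 2032-03-24.

2032-03-24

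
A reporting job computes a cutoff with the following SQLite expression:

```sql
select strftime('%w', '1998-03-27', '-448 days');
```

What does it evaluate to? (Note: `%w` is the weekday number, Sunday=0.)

5

First apply '-448 days': 1998-03-27 → 1997-01-03.
1997-01-03 is a Friday; with Sunday=0 that is 5.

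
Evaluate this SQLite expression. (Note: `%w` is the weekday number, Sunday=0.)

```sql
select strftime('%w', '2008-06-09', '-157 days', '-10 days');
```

2

First apply '-157 days', '-10 days': 2008-06-09 → 2007-12-25.
2007-12-25 is a Tuesday; with Sunday=0 that is 2.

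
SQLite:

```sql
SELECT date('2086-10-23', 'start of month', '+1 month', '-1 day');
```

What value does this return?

`start of month` rewinds 2086-10-23 to 2086-10-01.
Adding +1 month to 2086-10-01 gives 2086-11-01.
Going back 1 day from 2086-11-01 reaches 2086-10-31 (last day of October, 31 days).

2086-10-31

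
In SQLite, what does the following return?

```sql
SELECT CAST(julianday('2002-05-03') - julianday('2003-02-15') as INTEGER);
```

28 days remain in May 2002 after the 3rd (31 − 3).
Full months from June 2002 through January 2003 contribute their day counts.
Then 15 days into February 2003.
Total: 28 + 30 + 31 + 31 + 30 + 31 + 30 + 31 + 31 + 15 = 288.
The subtraction is earlier − later, so the result is −288 → -288.

-288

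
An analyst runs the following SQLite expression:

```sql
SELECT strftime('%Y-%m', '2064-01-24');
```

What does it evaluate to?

2064-01

`%Y-%m` extracts the year-month: 2064-01.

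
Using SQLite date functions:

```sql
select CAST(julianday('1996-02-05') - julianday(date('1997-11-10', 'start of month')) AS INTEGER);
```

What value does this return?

-635

`start of month` rewinds 1997-11-10 to 1997-11-01.
24 days remain in February 1996 after the 5th (29 − 5).
Full months from March 1996 through October 1997 contribute their day counts.
Then 1 day into November 1997.
Total: 24 + 31 + 30 + 31 + 30 + 31 + 31 + 30 + 31 + 30 + 31 + 31 + 28 + 31 + 30 + 31 + 30 + 31 + 31 + 30 + 31 + 1 = 635.
The subtraction is earlier − later, so the result is −635 → -635.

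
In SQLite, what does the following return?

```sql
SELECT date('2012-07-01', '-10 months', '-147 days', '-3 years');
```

2008-04-07

Adding -10 months to 2012-07-01 gives 2011-09-01.
Applying '-147 days' to 2011-09-01: counting 147 days back gives 2011-04-07.
Adding -3 years to 2011-04-07 gives 2008-04-07.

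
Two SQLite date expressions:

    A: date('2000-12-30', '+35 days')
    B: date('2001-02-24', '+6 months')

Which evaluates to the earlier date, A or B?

A = 2001-02-03.
B = 2001-08-24.
A is earlier.

A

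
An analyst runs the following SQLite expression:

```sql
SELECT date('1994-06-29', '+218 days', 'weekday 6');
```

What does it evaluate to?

1995-02-04

Applying '+218 days' to 1994-06-29: counting 218 days forward gives 1995-02-02.
`weekday 6` advances to the next Saturday; 1995-02-02 is a Thursday, so it moves forward to 1995-02-04.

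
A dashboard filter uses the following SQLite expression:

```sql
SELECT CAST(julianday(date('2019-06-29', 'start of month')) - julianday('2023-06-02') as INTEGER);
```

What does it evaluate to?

`start of month` rewinds 2019-06-29 to 2019-06-01.
29 days remain in June 2019 after the 1st (30 − 1).
Full months from July 2019 through May 2023 contribute their day counts.
Then 2 days into June 2023.
Total: 29 + 31 + 31 + 30 + 31 + 30 + 31 + 31 + 29 + 31 + 30 + 31 + 30 + 31 + 31 + 30 + 31 + 30 + 31 + 31 + 28 + 31 + 30 + 31 + 30 + 31 + 31 + 30 + 31 + 30 + 31 + 31 + 28 + 31 + 30 + 31 + 30 + 31 + 31 + 30 + 31 + 30 + 31 + 31 + 28 + 31 + 30 + 31 + 2 = 1462.
The subtraction is earlier − later, so the result is −1462 → -1462.

-1462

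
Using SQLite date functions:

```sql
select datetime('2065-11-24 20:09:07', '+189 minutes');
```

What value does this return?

189 minutes = 3h 9m; +189 minutes from 2065-11-24 20:09:07 is 2065-11-24 23:18:07.

2065-11-24 23:18:07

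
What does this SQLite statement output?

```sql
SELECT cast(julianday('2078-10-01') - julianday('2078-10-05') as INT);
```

-4

Both dates are in October 2078: 5 − 1 = 4.
The subtraction is earlier − later, so the result is −4 → -4.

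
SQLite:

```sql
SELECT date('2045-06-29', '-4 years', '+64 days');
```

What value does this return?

Adding -4 years to 2045-06-29 gives 2041-06-29.
Applying '+64 days' to 2041-06-29: counting 64 days forward gives 2041-09-01.

2041-09-01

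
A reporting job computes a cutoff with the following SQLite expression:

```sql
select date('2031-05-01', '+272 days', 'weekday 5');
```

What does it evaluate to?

Applying '+272 days' to 2031-05-01: counting 272 days forward gives 2032-01-28.
`weekday 5` advances to the next Friday; 2032-01-28 is a Wednesday, so it moves forward to 2032-01-30.

2032-01-30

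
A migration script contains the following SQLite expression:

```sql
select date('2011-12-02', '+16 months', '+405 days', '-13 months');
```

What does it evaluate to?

Adding +16 months to 2011-12-02 gives 2013-04-02.
Applying '+405 days' to 2013-04-02: counting 405 days forward gives 2014-05-12.
Adding -13 months to 2014-05-12 gives 2013-04-12.

2013-04-12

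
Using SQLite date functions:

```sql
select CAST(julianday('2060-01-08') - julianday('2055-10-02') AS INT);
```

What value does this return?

29 days remain in October 2055 after the 2nd (31 − 2).
Full months from November 2055 through December 2059 contribute their day counts.
Then 8 days into January 2060.
Total: 29 + 30 + 31 + 31 + 29 + 31 + 30 + 31 + 30 + 31 + 31 + 30 + 31 + 30 + 31 + 31 + 28 + 31 + 30 + 31 + 30 + 31 + 31 + 30 + 31 + 30 + 31 + 31 + 28 + 31 + 30 + 31 + 30 + 31 + 31 + 30 + 31 + 30 + 31 + 31 + 28 + 31 + 30 + 31 + 30 + 31 + 31 + 30 + 31 + 30 + 31 + 8 = 1559.

1559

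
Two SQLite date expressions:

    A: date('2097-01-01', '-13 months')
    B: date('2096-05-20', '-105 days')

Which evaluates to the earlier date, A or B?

A

A = 2095-12-01.
B = 2096-02-05.
A is earlier.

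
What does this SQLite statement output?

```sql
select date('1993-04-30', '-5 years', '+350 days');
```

Adding -5 years to 1993-04-30 gives 1988-04-30.
Applying '+350 days' to 1988-04-30: counting 350 days forward gives 1989-04-15.

1989-04-15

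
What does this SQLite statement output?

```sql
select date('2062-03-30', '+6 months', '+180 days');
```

2063-03-29

Adding +6 months to 2062-03-30 gives 2062-09-30.
Applying '+180 days' to 2062-09-30: counting 180 days forward gives 2063-03-29.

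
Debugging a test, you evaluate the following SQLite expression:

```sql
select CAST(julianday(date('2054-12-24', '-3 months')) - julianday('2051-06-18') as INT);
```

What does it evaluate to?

1194

Adding -3 months to 2054-12-24 gives 2054-09-24.
12 days remain in June 2051 after the 18th (30 − 18).
Full months from July 2051 through August 2054 contribute their day counts.
Then 24 days into September 2054.
Total: 12 + 31 + 31 + 30 + 31 + 30 + 31 + 31 + 29 + 31 + 30 + 31 + 30 + 31 + 31 + 30 + 31 + 30 + 31 + 31 + 28 + 31 + 30 + 31 + 30 + 31 + 31 + 30 + 31 + 30 + 31 + 31 + 28 + 31 + 30 + 31 + 30 + 31 + 31 + 24 = 1194.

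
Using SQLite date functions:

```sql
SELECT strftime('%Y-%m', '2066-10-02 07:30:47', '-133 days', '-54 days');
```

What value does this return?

2066-03

First apply '-133 days', '-54 days': 2066-10-02 07:30:47 → 2066-03-29 07:30:47.
`%Y-%m` extracts the year-month: 2066-03.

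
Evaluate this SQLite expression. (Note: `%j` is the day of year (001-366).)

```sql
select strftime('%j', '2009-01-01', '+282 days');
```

283

First apply '+282 days': 2009-01-01 → 2009-10-10.
Day-of-year for 2009-10-10: days since 2009-01-01 inclusive = 283, zero-padded to 283.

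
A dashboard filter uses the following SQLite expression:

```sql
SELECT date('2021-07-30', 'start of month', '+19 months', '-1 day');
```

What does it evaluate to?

2023-01-31

`start of month` rewinds 2021-07-30 to 2021-07-01.
Adding +19 months to 2021-07-01 gives 2023-02-01.
Going back 1 day from 2023-02-01 reaches 2023-01-31 (last day of January, 31 days).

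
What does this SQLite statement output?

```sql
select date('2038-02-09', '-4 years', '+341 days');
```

Adding -4 years to 2038-02-09 gives 2034-02-09.
Applying '+341 days' to 2034-02-09: counting 341 days forward gives 2035-01-16.

2035-01-16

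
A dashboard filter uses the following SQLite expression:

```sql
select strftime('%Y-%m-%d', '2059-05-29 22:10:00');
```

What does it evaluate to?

`%Y-%m-%d` extracts the ISO date: 2059-05-29.

2059-05-29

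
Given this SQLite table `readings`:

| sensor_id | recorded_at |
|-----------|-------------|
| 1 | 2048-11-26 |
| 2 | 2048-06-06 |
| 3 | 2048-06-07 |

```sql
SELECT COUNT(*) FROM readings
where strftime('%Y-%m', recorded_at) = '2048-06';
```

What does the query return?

Rows with year-month 2048-06: 2048-06-06, 2048-06-07 → 2.

2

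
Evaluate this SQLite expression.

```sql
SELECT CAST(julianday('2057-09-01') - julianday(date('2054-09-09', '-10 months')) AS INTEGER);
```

Adding -10 months to 2054-09-09 gives 2053-11-09.
21 days remain in November 2053 after the 9th (30 − 9).
Full months from December 2053 through August 2057 contribute their day counts.
Then 1 day into September 2057.
Total: 21 + 31 + 31 + 28 + 31 + 30 + 31 + 30 + 31 + 31 + 30 + 31 + 30 + 31 + 31 + 28 + 31 + 30 + 31 + 30 + 31 + 31 + 30 + 31 + 30 + 31 + 31 + 29 + 31 + 30 + 31 + 30 + 31 + 31 + 30 + 31 + 30 + 31 + 31 + 28 + 31 + 30 + 31 + 30 + 31 + 31 + 1 = 1392.

1392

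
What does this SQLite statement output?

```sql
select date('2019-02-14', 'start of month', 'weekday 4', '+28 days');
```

`start of month` rewinds 2019-02-14 to 2019-02-01.
`weekday 4` advances to the next Thursday; 2019-02-01 is a Friday, so it moves forward to 2019-02-07.
February 2019 has 28 days; 21 remain after the 7th, so 22 days reach 2019-03-01.
Advancing 6 more days within March lands on 2019-03-07.

2019-03-07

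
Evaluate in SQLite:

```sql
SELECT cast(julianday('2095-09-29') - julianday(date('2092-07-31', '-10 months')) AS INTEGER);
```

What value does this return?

Adding -10 months to 2092-07-31 targets 2091-09-31. September 2091 has only 30 days, so SQLite normalizes the 1-day overflow forward to 2091-10-01.
30 days remain in October 2091 after the 1st (31 − 1).
Full months from November 2091 through August 2095 contribute their day counts.
Then 29 days into September 2095.
Total: 30 + 30 + 31 + 31 + 29 + 31 + 30 + 31 + 30 + 31 + 31 + 30 + 31 + 30 + 31 + 31 + 28 + 31 + 30 + 31 + 30 + 31 + 31 + 30 + 31 + 30 + 31 + 31 + 28 + 31 + 30 + 31 + 30 + 31 + 31 + 30 + 31 + 30 + 31 + 31 + 28 + 31 + 30 + 31 + 30 + 31 + 31 + 29 = 1459.

1459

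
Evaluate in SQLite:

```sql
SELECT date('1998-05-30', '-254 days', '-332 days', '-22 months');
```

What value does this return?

1994-12-21

Applying '-254 days' to 1998-05-30: counting 254 days back gives 1997-09-18.
Applying '-332 days' to 1997-09-18: counting 332 days back gives 1996-10-21.
Adding -22 months to 1996-10-21 gives 1994-12-21.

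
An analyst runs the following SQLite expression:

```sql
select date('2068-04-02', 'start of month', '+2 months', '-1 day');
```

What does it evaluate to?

2068-05-31

`start of month` rewinds 2068-04-02 to 2068-04-01.
Adding +2 months to 2068-04-01 gives 2068-06-01.
Going back 1 day from 2068-06-01 reaches 2068-05-31 (last day of May, 31 days).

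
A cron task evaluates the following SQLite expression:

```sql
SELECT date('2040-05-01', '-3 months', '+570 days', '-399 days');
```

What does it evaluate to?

Adding -3 months to 2040-05-01 gives 2040-02-01.
Applying '+570 days' to 2040-02-01: counting 570 days forward gives 2041-08-24.
Applying '-399 days' to 2041-08-24: counting 399 days back gives 2040-07-21.

2040-07-21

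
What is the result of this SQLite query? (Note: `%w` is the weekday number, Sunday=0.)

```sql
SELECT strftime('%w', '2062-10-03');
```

2062-10-03 is a Tuesday; with Sunday=0 that is 2.

2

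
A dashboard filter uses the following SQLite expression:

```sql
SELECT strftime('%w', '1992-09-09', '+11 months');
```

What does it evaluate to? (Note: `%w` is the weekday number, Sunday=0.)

First apply '+11 months': 1992-09-09 → 1993-08-09.
1993-08-09 is a Monday; with Sunday=0 that is 1.

1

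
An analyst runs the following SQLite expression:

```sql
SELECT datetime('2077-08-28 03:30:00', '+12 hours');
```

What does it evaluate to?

2077-08-28 15:30:00

+12 hours from 2077-08-28 03:30:00 is 2077-08-28 15:30:00.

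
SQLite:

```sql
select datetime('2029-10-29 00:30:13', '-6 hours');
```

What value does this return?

2029-10-28 18:30:13

-6 hours from 2029-10-29 00:30:13 is 2029-10-28 18:30:13 (crosses midnight).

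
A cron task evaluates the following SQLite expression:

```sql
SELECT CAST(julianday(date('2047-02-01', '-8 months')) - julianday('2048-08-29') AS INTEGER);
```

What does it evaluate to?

Adding -8 months to 2047-02-01 gives 2046-06-01.
29 days remain in June 2046 after the 1st (30 − 1).
Full months from July 2046 through July 2048 contribute their day counts.
Then 29 days into August 2048.
Total: 29 + 31 + 31 + 30 + 31 + 30 + 31 + 31 + 28 + 31 + 30 + 31 + 30 + 31 + 31 + 30 + 31 + 30 + 31 + 31 + 29 + 31 + 30 + 31 + 30 + 31 + 29 = 820.
The subtraction is earlier − later, so the result is −820 → -820.

-820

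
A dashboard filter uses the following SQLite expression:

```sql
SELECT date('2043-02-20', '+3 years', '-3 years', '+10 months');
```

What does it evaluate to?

2043-12-20

Adding +3 years to 2043-02-20 gives 2046-02-20.
Adding -3 years to 2046-02-20 gives 2043-02-20.
Adding +10 months to 2043-02-20 gives 2043-12-20.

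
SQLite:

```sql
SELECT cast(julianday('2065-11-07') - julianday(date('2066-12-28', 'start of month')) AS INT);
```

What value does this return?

-389

`start of month` rewinds 2066-12-28 to 2066-12-01.
23 days remain in November 2065 after the 7th (30 − 7).
Full months from December 2065 through November 2066 contribute their day counts.
Then 1 day into December 2066.
Total: 23 + 31 + 31 + 28 + 31 + 30 + 31 + 30 + 31 + 31 + 30 + 31 + 30 + 1 = 389.
The subtraction is earlier − later, so the result is −389 → -389.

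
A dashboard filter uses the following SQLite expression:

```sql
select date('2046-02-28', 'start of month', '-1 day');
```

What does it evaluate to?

2046-01-31

`start of month` rewinds 2046-02-28 to 2046-02-01.
Going back 1 day from 2046-02-01 reaches 2046-01-31 (last day of January, 31 days).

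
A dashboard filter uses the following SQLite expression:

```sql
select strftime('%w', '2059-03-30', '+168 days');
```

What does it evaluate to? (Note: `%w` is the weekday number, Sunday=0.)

First apply '+168 days': 2059-03-30 → 2059-09-14.
2059-09-14 is a Sunday; with Sunday=0 that is 0.

0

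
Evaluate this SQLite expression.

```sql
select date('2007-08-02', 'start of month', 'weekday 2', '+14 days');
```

2007-08-21

`start of month` rewinds 2007-08-02 to 2007-08-01.
`weekday 2` advances to the next Tuesday; 2007-08-01 is a Wednesday, so it moves forward to 2007-08-07.
Advancing 14 more days within August lands on 2007-08-21.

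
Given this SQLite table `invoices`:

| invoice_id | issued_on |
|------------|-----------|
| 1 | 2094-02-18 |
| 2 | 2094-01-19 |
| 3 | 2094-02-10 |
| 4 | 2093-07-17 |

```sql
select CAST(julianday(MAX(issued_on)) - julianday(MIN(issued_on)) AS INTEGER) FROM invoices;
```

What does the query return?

MIN = 2093-07-17, MAX = 2094-02-18.
14 days remain in July 2093 after the 17th (31 − 17).
Full months from August 2093 through January 2094 contribute their day counts.
Then 18 days into February 2094.
Total: 14 + 31 + 30 + 31 + 30 + 31 + 31 + 18 = 216.

216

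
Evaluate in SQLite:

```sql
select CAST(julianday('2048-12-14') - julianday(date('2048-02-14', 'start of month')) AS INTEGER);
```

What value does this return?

`start of month` rewinds 2048-02-14 to 2048-02-01.
28 days remain in February 2048 after the 1st (29 − 1).
Full months from March 2048 through November 2048 contribute their day counts.
Then 14 days into December 2048.
Total: 28 + 31 + 30 + 31 + 30 + 31 + 31 + 30 + 31 + 30 + 14 = 317.

317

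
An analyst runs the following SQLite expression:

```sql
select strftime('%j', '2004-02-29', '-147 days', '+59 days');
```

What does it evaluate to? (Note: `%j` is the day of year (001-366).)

337

First apply '-147 days', '+59 days': 2004-02-29 → 2003-12-03.
Day-of-year for 2003-12-03: days since 2003-01-01 inclusive = 337, zero-padded to 337.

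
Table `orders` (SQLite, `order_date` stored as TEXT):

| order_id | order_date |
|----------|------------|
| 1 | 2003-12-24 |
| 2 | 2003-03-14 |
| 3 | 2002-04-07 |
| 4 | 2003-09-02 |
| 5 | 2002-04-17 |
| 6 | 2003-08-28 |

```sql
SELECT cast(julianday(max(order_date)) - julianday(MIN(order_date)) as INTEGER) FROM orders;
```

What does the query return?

MIN = 2002-04-07, MAX = 2003-12-24.
23 days remain in April 2002 after the 7th (30 − 7).
Full months from May 2002 through November 2003 contribute their day counts.
Then 24 days into December 2003.
Total: 23 + 31 + 30 + 31 + 31 + 30 + 31 + 30 + 31 + 31 + 28 + 31 + 30 + 31 + 30 + 31 + 31 + 30 + 31 + 30 + 24 = 626.

626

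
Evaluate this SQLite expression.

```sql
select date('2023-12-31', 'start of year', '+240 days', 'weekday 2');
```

`start of year` rewinds 2023-12-31 to 2023-01-01.
Applying '+240 days' to 2023-01-01: counting 240 days forward gives 2023-08-29.
`weekday 2` advances to the next Tuesday; 2023-08-29 is already a Tuesday, so it stays at 2023-08-29.

2023-08-29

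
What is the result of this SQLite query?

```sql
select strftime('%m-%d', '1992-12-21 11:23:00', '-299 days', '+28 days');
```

First apply '-299 days', '+28 days': 1992-12-21 11:23:00 → 1992-03-25 11:23:00.
`%m-%d` extracts the month-day: 03-25.

03-25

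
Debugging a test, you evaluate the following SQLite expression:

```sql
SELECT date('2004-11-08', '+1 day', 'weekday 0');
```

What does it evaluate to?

Advancing 1 more day within November lands on 2004-11-09.
`weekday 0` advances to the next Sunday; 2004-11-09 is a Tuesday, so it moves forward to 2004-11-14.

2004-11-14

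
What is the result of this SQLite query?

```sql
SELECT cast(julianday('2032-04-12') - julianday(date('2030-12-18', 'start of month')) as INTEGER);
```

`start of month` rewinds 2030-12-18 to 2030-12-01.
30 days remain in December 2030 after the 1st (31 − 1).
Full months from January 2031 through March 2032 contribute their day counts.
Then 12 days into April 2032.
Total: 30 + 31 + 28 + 31 + 30 + 31 + 30 + 31 + 31 + 30 + 31 + 30 + 31 + 31 + 29 + 31 + 12 = 498.

498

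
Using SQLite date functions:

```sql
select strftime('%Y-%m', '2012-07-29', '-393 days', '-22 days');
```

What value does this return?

2011-06

First apply '-393 days', '-22 days': 2012-07-29 → 2011-06-10.
`%Y-%m` extracts the year-month: 2011-06.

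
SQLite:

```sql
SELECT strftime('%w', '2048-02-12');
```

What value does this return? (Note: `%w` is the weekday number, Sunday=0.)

2048-02-12 is a Wednesday; with Sunday=0 that is 3.

3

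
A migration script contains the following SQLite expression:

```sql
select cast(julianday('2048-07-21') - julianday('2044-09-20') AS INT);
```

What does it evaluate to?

1400

10 days remain in September 2044 after the 20th (30 − 20).
Full months from October 2044 through June 2048 contribute their day counts.
Then 21 days into July 2048.
Total: 10 + 31 + 30 + 31 + 31 + 28 + 31 + 30 + 31 + 30 + 31 + 31 + 30 + 31 + 30 + 31 + 31 + 28 + 31 + 30 + 31 + 30 + 31 + 31 + 30 + 31 + 30 + 31 + 31 + 28 + 31 + 30 + 31 + 30 + 31 + 31 + 30 + 31 + 30 + 31 + 31 + 29 + 31 + 30 + 31 + 30 + 21 = 1400.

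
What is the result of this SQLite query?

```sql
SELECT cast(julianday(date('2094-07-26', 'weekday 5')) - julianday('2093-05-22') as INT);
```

434

`weekday 5` advances to the next Friday; 2094-07-26 is a Monday, so it moves forward to 2094-07-30.
9 days remain in May 2093 after the 22nd (31 − 22).
Full months from June 2093 through June 2094 contribute their day counts.
Then 30 days into July 2094.
Total: 9 + 30 + 31 + 31 + 30 + 31 + 30 + 31 + 31 + 28 + 31 + 30 + 31 + 30 + 30 = 434.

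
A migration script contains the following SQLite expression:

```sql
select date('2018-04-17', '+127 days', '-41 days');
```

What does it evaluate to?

Applying '+127 days' to 2018-04-17: counting 127 days forward gives 2018-08-22.
Applying '-41 days' to 2018-08-22: counting 41 days back gives 2018-07-12.

2018-07-12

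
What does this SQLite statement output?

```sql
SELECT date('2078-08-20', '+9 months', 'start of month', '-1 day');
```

2079-04-30

Adding +9 months to 2078-08-20 gives 2079-05-20.
`start of month` rewinds 2079-05-20 to 2079-05-01.
Going back 1 day from 2079-05-01 reaches 2079-04-30 (last day of April, 30 days).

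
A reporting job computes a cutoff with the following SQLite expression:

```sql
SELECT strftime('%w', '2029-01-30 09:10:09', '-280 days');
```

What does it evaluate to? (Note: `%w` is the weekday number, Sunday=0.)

2

First apply '-280 days': 2029-01-30 09:10:09 → 2028-04-25 09:10:09.
2028-04-25 is a Tuesday; with Sunday=0 that is 2.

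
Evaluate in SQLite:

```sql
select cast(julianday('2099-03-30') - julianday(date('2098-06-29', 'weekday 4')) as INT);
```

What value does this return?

270

`weekday 4` advances to the next Thursday; 2098-06-29 is a Sunday, so it moves forward to 2098-07-03.
28 days remain in July 2098 after the 3rd (31 − 3).
Full months from August 2098 through February 2099 contribute their day counts.
Then 30 days into March 2099.
Total: 28 + 31 + 30 + 31 + 30 + 31 + 31 + 28 + 30 = 270.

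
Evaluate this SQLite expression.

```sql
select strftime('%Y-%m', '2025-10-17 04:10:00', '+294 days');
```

2026-08

First apply '+294 days': 2025-10-17 04:10:00 → 2026-08-07 04:10:00.
`%Y-%m` extracts the year-month: 2026-08.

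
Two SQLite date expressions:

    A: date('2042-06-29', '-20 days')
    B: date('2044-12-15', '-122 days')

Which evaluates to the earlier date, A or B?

A

A = 2042-06-09.
B = 2044-08-15.
A is earlier.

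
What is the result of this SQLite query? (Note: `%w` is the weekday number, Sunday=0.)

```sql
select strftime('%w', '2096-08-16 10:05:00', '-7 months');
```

First apply '-7 months': 2096-08-16 10:05:00 → 2096-01-16 10:05:00.
2096-01-16 is a Monday; with Sunday=0 that is 1.

1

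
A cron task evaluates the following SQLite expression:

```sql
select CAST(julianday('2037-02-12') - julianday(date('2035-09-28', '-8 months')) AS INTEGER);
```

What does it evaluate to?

746

Adding -8 months to 2035-09-28 gives 2035-01-28.
3 days remain in January 2035 after the 28th (31 − 28).
Full months from February 2035 through January 2037 contribute their day counts.
Then 12 days into February 2037.
Total: 3 + 28 + 31 + 30 + 31 + 30 + 31 + 31 + 30 + 31 + 30 + 31 + 31 + 29 + 31 + 30 + 31 + 30 + 31 + 31 + 30 + 31 + 30 + 31 + 31 + 12 = 746.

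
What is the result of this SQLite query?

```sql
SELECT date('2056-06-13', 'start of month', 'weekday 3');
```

2056-06-07

`start of month` rewinds 2056-06-13 to 2056-06-01.
`weekday 3` advances to the next Wednesday; 2056-06-01 is a Thursday, so it moves forward to 2056-06-07.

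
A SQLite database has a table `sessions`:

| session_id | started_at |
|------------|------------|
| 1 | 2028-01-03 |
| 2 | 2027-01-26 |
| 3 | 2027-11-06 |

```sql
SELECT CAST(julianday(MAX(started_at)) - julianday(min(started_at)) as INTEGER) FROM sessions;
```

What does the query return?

MIN = 2027-01-26, MAX = 2028-01-03.
5 days remain in January 2027 after the 26th (31 − 26).
Full months from February 2027 through December 2027 contribute their day counts.
Then 3 days into January 2028.
Total: 5 + 28 + 31 + 30 + 31 + 30 + 31 + 31 + 30 + 31 + 30 + 31 + 3 = 342.

342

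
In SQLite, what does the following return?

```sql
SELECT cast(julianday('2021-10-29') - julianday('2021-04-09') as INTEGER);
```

203

21 days remain in April 2021 after the 9th (30 − 9).
May 2021: 31 days.
June 2021: 30 days.
July 2021: 31 days.
August 2021: 31 days.
September 2021: 30 days.
Then 29 days into October 2021.
Total: 21 + 31 + 30 + 31 + 31 + 30 + 29 = 203.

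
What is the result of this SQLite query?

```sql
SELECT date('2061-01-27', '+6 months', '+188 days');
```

2062-01-31

Adding +6 months to 2061-01-27 gives 2061-07-27.
Applying '+188 days' to 2061-07-27: counting 188 days forward gives 2062-01-31.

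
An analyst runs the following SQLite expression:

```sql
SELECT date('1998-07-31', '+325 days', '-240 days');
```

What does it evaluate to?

1998-10-24

Applying '+325 days' to 1998-07-31: counting 325 days forward gives 1999-06-21.
Applying '-240 days' to 1999-06-21: counting 240 days back gives 1998-10-24.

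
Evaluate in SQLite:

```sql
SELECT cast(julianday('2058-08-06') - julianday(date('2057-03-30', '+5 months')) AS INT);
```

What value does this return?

Adding +5 months to 2057-03-30 gives 2057-08-30.
1 day remains in August 2057 after the 30th (31 − 30).
Full months from September 2057 through July 2058 contribute their day counts.
Then 6 days into August 2058.
Total: 1 + 30 + 31 + 30 + 31 + 31 + 28 + 31 + 30 + 31 + 30 + 31 + 6 = 341.

341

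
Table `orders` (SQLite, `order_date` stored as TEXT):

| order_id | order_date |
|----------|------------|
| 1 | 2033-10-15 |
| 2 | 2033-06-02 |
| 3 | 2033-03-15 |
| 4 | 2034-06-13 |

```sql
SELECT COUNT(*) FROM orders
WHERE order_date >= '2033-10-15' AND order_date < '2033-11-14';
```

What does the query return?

1

Rows in [2033-10-15, 2033-11-14): 2033-10-15 → 1 row.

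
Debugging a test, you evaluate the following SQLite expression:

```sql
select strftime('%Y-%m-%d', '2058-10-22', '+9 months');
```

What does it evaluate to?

First apply '+9 months': 2058-10-22 → 2059-07-22.
`%Y-%m-%d` extracts the ISO date: 2059-07-22.

2059-07-22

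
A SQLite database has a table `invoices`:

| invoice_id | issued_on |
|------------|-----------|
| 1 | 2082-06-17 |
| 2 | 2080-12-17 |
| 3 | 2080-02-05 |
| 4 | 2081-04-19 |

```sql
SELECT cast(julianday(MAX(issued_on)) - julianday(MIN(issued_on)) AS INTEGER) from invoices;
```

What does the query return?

MIN = 2080-02-05, MAX = 2082-06-17.
24 days remain in February 2080 after the 5th (29 − 5).
Full months from March 2080 through May 2082 contribute their day counts.
Then 17 days into June 2082.
Total: 24 + 31 + 30 + 31 + 30 + 31 + 31 + 30 + 31 + 30 + 31 + 31 + 28 + 31 + 30 + 31 + 30 + 31 + 31 + 30 + 31 + 30 + 31 + 31 + 28 + 31 + 30 + 31 + 17 = 863.

863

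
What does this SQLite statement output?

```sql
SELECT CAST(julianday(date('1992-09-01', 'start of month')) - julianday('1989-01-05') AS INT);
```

`start of month` rewinds 1992-09-01 to 1992-09-01.
26 days remain in January 1989 after the 5th (31 − 5).
Full months from February 1989 through August 1992 contribute their day counts.
Then 1 day into September 1992.
Total: 26 + 28 + 31 + 30 + 31 + 30 + 31 + 31 + 30 + 31 + 30 + 31 + 31 + 28 + 31 + 30 + 31 + 30 + 31 + 31 + 30 + 31 + 30 + 31 + 31 + 28 + 31 + 30 + 31 + 30 + 31 + 31 + 30 + 31 + 30 + 31 + 31 + 29 + 31 + 30 + 31 + 30 + 31 + 31 + 1 = 1335.

1335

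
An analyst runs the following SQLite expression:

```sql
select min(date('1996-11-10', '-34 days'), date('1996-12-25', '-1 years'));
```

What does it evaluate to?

1995-12-25

date('1996-11-10', '-34 days') → 1996-10-07.
date('1996-12-25', '-1 years') → 1995-12-25.
Earlier of the two is 1995-12-25.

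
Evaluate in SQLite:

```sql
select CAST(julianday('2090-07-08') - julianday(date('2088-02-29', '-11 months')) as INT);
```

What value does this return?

1197

Adding -11 months to 2088-02-29 gives 2087-03-29.
2 days remain in March 2087 after the 29th (31 − 29).
Full months from April 2087 through June 2090 contribute their day counts.
Then 8 days into July 2090.
Total: 2 + 30 + 31 + 30 + 31 + 31 + 30 + 31 + 30 + 31 + 31 + 29 + 31 + 30 + 31 + 30 + 31 + 31 + 30 + 31 + 30 + 31 + 31 + 28 + 31 + 30 + 31 + 30 + 31 + 31 + 30 + 31 + 30 + 31 + 31 + 28 + 31 + 30 + 31 + 30 + 8 = 1197.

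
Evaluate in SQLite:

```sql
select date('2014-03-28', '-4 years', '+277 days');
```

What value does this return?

2010-12-30

Adding -4 years to 2014-03-28 gives 2010-03-28.
Applying '+277 days' to 2010-03-28: counting 277 days forward gives 2010-12-30.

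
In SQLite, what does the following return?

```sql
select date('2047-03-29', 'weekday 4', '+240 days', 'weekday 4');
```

2047-12-05

`weekday 4` advances to the next Thursday; 2047-03-29 is a Friday, so it moves forward to 2047-04-04.
Applying '+240 days' to 2047-04-04: counting 240 days forward gives 2047-11-30.
`weekday 4` advances to the next Thursday; 2047-11-30 is a Saturday, so it moves forward to 2047-12-05.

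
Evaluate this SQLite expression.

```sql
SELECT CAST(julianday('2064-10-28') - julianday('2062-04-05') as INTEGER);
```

25 days remain in April 2062 after the 5th (30 − 5).
Full months from May 2062 through September 2064 contribute their day counts.
Then 28 days into October 2064.
Total: 25 + 31 + 30 + 31 + 31 + 30 + 31 + 30 + 31 + 31 + 28 + 31 + 30 + 31 + 30 + 31 + 31 + 30 + 31 + 30 + 31 + 31 + 29 + 31 + 30 + 31 + 30 + 31 + 31 + 30 + 28 = 937.

937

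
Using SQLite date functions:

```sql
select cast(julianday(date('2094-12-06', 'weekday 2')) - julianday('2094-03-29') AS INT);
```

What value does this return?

253

`weekday 2` advances to the next Tuesday; 2094-12-06 is a Monday, so it moves forward to 2094-12-07.
2 days remain in March 2094 after the 29th (31 − 29).
Full months from April 2094 through November 2094 contribute their day counts.
Then 7 days into December 2094.
Total: 2 + 30 + 31 + 30 + 31 + 31 + 30 + 31 + 30 + 7 = 253.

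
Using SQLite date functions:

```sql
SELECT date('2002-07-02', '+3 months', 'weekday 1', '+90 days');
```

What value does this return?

Adding +3 months to 2002-07-02 gives 2002-10-02.
`weekday 1` advances to the next Monday; 2002-10-02 is a Wednesday, so it moves forward to 2002-10-07.
Applying '+90 days' to 2002-10-07: counting 90 days forward gives 2003-01-05.

2003-01-05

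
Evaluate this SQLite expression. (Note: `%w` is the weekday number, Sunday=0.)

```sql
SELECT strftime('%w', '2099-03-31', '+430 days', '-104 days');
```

6

First apply '+430 days', '-104 days': 2099-03-31 → 2100-02-20.
2100-02-20 is a Saturday; with Sunday=0 that is 6.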